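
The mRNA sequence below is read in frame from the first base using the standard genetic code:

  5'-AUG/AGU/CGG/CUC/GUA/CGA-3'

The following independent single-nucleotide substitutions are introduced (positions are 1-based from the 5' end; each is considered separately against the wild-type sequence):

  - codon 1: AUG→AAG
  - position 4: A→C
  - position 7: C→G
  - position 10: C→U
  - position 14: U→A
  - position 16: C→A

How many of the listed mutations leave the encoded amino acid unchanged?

Codon 1: AUG (Met) → AAG (Lys) — missense.
Codon 2: AGU (Ser) → CGU (Arg) — missense.
Codon 3: CGG (Arg) → GGG (Gly) — missense.
Codon 4: CUC (Leu) → UUC (Phe) — missense.
Codon 5: GUA (Val) → GAA (Glu) — missense.
Codon 6: CGA (Arg) → AGA (Arg) — synonymous.
Synonymous: 1 of 6.

1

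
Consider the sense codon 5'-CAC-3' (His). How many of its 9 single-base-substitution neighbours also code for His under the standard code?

1

Position 1: none → 0 synonymous.
Position 2: none → 0 synonymous.
Position 3: CAT → 1 synonymous.
Total: 0 + 0 + 1 = 1.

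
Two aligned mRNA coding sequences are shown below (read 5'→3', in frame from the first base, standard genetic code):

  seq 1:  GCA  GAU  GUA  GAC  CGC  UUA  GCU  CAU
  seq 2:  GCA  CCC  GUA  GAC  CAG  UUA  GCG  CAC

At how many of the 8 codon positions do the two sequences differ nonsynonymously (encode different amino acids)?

2

Codon 1: GCA Ala / GCA Ala — identical.
Codon 2: GAU Asp / CCC Pro — nonsynonymous.
Codon 3: GUA Val / GUA Val — identical.
Codon 4: GAC Asp / GAC Asp — identical.
Codon 5: CGC Arg / CAG Gln — nonsynonymous.
Codon 6: UUA Leu / UUA Leu — identical.
Codon 7: GCU Ala / GCG Ala — synonymous.
Codon 8: CAU His / CAC His — synonymous.
Nonsynonymous differences: 2.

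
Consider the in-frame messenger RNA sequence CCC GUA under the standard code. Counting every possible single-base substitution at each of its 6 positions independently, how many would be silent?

6

Codon 1 (CCC, Pro): 3 synonymous substitutions.
Codon 2 (GUA, Val): 3 synonymous substitutions.
Total: 3 + 3 = 6.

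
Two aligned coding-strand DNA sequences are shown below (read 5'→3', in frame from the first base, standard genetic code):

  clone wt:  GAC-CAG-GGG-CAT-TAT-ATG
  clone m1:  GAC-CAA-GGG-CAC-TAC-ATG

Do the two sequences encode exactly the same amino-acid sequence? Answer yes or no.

Codon 1: GAC Asp / GAC Asp — identical.
Codon 2: CAG Gln / CAA Gln — synonymous.
Codon 3: GGG Gly / GGG Gly — identical.
Codon 4: CAT His / CAC His — synonymous.
Codon 5: TAT Tyr / TAC Tyr — synonymous.
Codon 6: ATG Met / ATG Met — identical.
Nonsynonymous differences: 0 → same protein.

yes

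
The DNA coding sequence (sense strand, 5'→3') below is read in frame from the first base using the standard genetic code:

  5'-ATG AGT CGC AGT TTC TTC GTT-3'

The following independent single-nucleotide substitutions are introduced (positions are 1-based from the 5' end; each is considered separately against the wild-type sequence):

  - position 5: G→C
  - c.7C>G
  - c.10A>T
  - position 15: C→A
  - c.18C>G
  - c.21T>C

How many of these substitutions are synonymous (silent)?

Codon 2: AGT (Ser) → ACT (Thr) — missense.
Codon 3: CGC (Arg) → GGC (Gly) — missense.
Codon 4: AGT (Ser) → TGT (Cys) — missense.
Codon 5: TTC (Phe) → TTA (Leu) — missense.
Codon 6: TTC (Phe) → TTG (Leu) — missense.
Codon 7: GTT (Val) → GTC (Val) — synonymous.
Synonymous: 1 of 6.

1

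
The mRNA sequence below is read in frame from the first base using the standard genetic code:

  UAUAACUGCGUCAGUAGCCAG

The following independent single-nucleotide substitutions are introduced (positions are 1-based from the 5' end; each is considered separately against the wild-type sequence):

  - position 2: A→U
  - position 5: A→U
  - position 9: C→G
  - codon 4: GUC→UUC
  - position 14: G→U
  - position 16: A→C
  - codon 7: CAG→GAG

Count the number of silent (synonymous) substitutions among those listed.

0

Codon 1: UAU (Tyr) → UUU (Phe) — missense.
Codon 2: AAC (Asn) → AUC (Ile) — missense.
Codon 3: UGC (Cys) → UGG (Trp) — missense.
Codon 4: GUC (Val) → UUC (Phe) — missense.
Codon 5: AGU (Ser) → AUU (Ile) — missense.
Codon 6: AGC (Ser) → CGC (Arg) — missense.
Codon 7: CAG (Gln) → GAG (Glu) — missense.
Synonymous: 0 of 7.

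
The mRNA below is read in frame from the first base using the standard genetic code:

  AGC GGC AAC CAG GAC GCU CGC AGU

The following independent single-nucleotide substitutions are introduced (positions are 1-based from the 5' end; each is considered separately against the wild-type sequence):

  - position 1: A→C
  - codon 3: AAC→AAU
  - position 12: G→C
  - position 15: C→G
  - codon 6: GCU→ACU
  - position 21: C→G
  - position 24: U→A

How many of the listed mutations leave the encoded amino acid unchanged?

2

Codon 1: AGC (Ser) → CGC (Arg) — missense.
Codon 3: AAC (Asn) → AAU (Asn) — synonymous.
Codon 4: CAG (Gln) → CAC (His) — missense.
Codon 5: GAC (Asp) → GAG (Glu) — missense.
Codon 6: GCU (Ala) → ACU (Thr) — missense.
Codon 7: CGC (Arg) → CGG (Arg) — synonymous.
Codon 8: AGU (Ser) → AGA (Arg) — missense.
Synonymous: 2 of 7.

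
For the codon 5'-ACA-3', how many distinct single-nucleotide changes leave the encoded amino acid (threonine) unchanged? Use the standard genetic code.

Position 1: none → 0 synonymous.
Position 2: none → 0 synonymous.
Position 3: ACT, ACC, ACG → 3 synonymous.
Total: 0 + 0 + 3 = 3.

3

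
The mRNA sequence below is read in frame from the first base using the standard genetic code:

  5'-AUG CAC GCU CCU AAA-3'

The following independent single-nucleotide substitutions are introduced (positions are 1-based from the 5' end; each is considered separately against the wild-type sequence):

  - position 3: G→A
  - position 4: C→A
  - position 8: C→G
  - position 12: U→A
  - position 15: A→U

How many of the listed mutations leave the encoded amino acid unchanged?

Codon 1: AUG (Met) → AUA (Ile) — missense.
Codon 2: CAC (His) → AAC (Asn) — missense.
Codon 3: GCU (Ala) → GGU (Gly) — missense.
Codon 4: CCU (Pro) → CCA (Pro) — synonymous.
Codon 5: AAA (Lys) → AAU (Asn) — missense.
Synonymous: 1 of 5.

1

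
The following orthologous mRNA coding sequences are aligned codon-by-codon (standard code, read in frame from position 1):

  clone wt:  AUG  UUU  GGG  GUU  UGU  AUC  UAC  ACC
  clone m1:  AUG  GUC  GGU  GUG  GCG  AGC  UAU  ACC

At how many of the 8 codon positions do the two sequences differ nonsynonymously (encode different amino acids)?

3

Codon 1: AUG Met / AUG Met — identical.
Codon 2: UUU Phe / GUC Val — nonsynonymous.
Codon 3: GGG Gly / GGU Gly — synonymous.
Codon 4: GUU Val / GUG Val — synonymous.
Codon 5: UGU Cys / GCG Ala — nonsynonymous.
Codon 6: AUC Ile / AGC Ser — nonsynonymous.
Codon 7: UAC Tyr / UAU Tyr — synonymous.
Codon 8: ACC Thr / ACC Thr — identical.
Nonsynonymous differences: 3.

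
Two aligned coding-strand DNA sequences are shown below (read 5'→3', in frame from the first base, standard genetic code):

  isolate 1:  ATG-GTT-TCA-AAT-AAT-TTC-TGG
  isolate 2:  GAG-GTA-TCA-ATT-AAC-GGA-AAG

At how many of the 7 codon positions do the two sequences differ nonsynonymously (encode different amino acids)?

Codon 1: ATG Met / GAG Glu — nonsynonymous.
Codon 2: GTT Val / GTA Val — synonymous.
Codon 3: TCA Ser / TCA Ser — identical.
Codon 4: AAT Asn / ATT Ile — nonsynonymous.
Codon 5: AAT Asn / AAC Asn — synonymous.
Codon 6: TTC Phe / GGA Gly — nonsynonymous.
Codon 7: TGG Trp / AAG Lys — nonsynonymous.
Nonsynonymous differences: 4.

4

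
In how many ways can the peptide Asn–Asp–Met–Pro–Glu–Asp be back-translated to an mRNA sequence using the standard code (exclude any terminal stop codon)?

64

Asn: 2 codons.
Asp: 2 codons.
Met: 1 codon.
Pro: 4 codons.
Glu: 2 codons.
Asp: 2 codons.
2 × 2 × 1 × 4 × 2 × 2 = 64.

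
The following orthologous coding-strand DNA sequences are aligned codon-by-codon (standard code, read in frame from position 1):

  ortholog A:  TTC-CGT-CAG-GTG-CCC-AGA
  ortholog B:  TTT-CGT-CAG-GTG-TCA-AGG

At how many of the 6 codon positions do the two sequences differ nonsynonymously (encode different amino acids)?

1

Codon 1: TTC Phe / TTT Phe — synonymous.
Codon 2: CGT Arg / CGT Arg — identical.
Codon 3: CAG Gln / CAG Gln — identical.
Codon 4: GTG Val / GTG Val — identical.
Codon 5: CCC Pro / TCA Ser — nonsynonymous.
Codon 6: AGA Arg / AGG Arg — synonymous.
Nonsynonymous differences: 1.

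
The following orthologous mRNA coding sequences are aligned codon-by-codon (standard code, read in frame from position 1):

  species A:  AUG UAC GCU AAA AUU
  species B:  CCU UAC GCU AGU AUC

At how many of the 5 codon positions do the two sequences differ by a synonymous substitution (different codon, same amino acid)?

1

Codon 1: AUG Met / CCU Pro — nonsynonymous.
Codon 2: UAC Tyr / UAC Tyr — identical.
Codon 3: GCU Ala / GCU Ala — identical.
Codon 4: AAA Lys / AGU Ser — nonsynonymous.
Codon 5: AUU Ile / AUC Ile — synonymous.
Synonymous differences: 1.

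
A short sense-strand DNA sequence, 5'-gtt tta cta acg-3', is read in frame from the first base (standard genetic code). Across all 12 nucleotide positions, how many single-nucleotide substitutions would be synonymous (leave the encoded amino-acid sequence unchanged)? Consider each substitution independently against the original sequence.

12

Codon 1 (GTT, Val): 3 synonymous substitutions.
Codon 2 (TTA, Leu): 2 synonymous substitutions.
Codon 3 (CTA, Leu): 4 synonymous substitutions.
Codon 4 (ACG, Thr): 3 synonymous substitutions.
Total: 3 + 2 + 4 + 3 = 12.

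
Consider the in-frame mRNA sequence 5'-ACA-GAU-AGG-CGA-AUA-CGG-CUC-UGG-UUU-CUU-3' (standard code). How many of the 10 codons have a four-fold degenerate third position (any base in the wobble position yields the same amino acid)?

Codon 1 ACA (Thr): third position 4-fold.
Codon 2 GAU (Asp): third position 2-fold.
Codon 3 AGG (Arg): third position 2-fold.
Codon 4 CGA (Arg): third position 4-fold.
Codon 5 AUA (Ile): third position 3-fold.
Codon 6 CGG (Arg): third position 4-fold.
Codon 7 CUC (Leu): third position 4-fold.
Codon 8 UGG (Trp): third position 1-fold.
Codon 9 UUU (Phe): third position 2-fold.
Codon 10 CUU (Leu): third position 4-fold.
Four-fold degenerate third positions: 5.

5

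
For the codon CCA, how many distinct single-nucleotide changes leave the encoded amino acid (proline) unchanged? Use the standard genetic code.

Position 1: none → 0 synonymous.
Position 2: none → 0 synonymous.
Position 3: CCU, CCC, CCG → 3 synonymous.
Total: 0 + 0 + 3 = 3.

3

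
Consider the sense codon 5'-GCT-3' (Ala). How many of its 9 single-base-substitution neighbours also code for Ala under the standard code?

Position 1: none → 0 synonymous.
Position 2: none → 0 synonymous.
Position 3: GCC, GCA, GCG → 3 synonymous.
Total: 0 + 0 + 3 = 3.

3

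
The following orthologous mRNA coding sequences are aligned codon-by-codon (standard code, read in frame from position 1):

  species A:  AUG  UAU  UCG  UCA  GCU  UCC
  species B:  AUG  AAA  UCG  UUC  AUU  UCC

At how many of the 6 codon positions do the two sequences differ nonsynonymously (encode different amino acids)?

Codon 1: AUG Met / AUG Met — identical.
Codon 2: UAU Tyr / AAA Lys — nonsynonymous.
Codon 3: UCG Ser / UCG Ser — identical.
Codon 4: UCA Ser / UUC Phe — nonsynonymous.
Codon 5: GCU Ala / AUU Ile — nonsynonymous.
Codon 6: UCC Ser / UCC Ser — identical.
Nonsynonymous differences: 3.

3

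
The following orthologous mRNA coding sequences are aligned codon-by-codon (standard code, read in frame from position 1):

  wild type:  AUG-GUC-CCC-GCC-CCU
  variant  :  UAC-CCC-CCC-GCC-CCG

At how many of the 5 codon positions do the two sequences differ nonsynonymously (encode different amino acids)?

Codon 1: AUG Met / UAC Tyr — nonsynonymous.
Codon 2: GUC Val / CCC Pro — nonsynonymous.
Codon 3: CCC Pro / CCC Pro — identical.
Codon 4: GCC Ala / GCC Ala — identical.
Codon 5: CCU Pro / CCG Pro — synonymous.
Nonsynonymous differences: 2.

2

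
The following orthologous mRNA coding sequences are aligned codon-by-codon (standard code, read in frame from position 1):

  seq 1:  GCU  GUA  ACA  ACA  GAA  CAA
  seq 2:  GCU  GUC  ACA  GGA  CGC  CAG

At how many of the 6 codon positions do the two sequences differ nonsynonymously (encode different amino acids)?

Codon 1: GCU Ala / GCU Ala — identical.
Codon 2: GUA Val / GUC Val — synonymous.
Codon 3: ACA Thr / ACA Thr — identical.
Codon 4: ACA Thr / GGA Gly — nonsynonymous.
Codon 5: GAA Glu / CGC Arg — nonsynonymous.
Codon 6: CAA Gln / CAG Gln — synonymous.
Nonsynonymous differences: 2.

2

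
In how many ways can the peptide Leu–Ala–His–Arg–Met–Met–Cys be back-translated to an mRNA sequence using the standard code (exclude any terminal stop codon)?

Leu: 6 codons.
Ala: 4 codons.
His: 2 codons.
Arg: 6 codons.
Met: 1 codon.
Met: 1 codon.
Cys: 2 codons.
6 × 4 × 2 × 6 × 1 × 1 × 2 = 576.

576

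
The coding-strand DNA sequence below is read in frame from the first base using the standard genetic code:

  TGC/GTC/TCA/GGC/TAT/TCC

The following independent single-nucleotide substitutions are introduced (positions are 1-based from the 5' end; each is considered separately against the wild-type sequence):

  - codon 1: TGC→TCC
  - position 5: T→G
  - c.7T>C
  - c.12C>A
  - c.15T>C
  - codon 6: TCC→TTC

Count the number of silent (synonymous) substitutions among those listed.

Codon 1: TGC (Cys) → TCC (Ser) — missense.
Codon 2: GTC (Val) → GGC (Gly) — missense.
Codon 3: TCA (Ser) → CCA (Pro) — missense.
Codon 4: GGC (Gly) → GGA (Gly) — synonymous.
Codon 5: TAT (Tyr) → TAC (Tyr) — synonymous.
Codon 6: TCC (Ser) → TTC (Phe) — missense.
Synonymous: 2 of 6.

2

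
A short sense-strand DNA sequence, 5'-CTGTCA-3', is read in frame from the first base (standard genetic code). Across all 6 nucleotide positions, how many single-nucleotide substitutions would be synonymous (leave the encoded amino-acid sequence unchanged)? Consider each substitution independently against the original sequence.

Codon 1 (CTG, Leu): 4 synonymous substitutions.
Codon 2 (TCA, Ser): 3 synonymous substitutions.
Total: 4 + 3 = 7.

7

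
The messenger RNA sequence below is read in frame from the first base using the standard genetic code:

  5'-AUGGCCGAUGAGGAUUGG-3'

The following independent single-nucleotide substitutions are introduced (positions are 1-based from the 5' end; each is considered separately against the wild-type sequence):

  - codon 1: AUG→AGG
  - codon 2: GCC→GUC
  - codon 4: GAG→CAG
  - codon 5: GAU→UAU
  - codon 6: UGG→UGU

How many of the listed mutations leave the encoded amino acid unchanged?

0

Codon 1: AUG (Met) → AGG (Arg) — missense.
Codon 2: GCC (Ala) → GUC (Val) — missense.
Codon 4: GAG (Glu) → CAG (Gln) — missense.
Codon 5: GAU (Asp) → UAU (Tyr) — missense.
Codon 6: UGG (Trp) → UGU (Cys) — missense.
Synonymous: 0 of 5.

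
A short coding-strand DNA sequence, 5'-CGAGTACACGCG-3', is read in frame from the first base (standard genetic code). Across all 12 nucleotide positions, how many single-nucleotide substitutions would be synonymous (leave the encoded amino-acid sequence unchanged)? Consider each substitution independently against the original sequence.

11

Codon 1 (CGA, Arg): 4 synonymous substitutions.
Codon 2 (GTA, Val): 3 synonymous substitutions.
Codon 3 (CAC, His): 1 synonymous substitution.
Codon 4 (GCG, Ala): 3 synonymous substitutions.
Total: 4 + 3 + 1 + 3 = 11.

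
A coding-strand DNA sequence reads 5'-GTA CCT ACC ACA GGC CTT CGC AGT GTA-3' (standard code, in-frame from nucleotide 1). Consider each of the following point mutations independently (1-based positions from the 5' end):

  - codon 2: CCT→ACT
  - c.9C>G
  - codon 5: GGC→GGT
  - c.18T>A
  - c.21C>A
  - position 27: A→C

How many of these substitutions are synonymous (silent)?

5

Codon 2: CCT (Pro) → ACT (Thr) — missense.
Codon 3: ACC (Thr) → ACG (Thr) — synonymous.
Codon 5: GGC (Gly) → GGT (Gly) — synonymous.
Codon 6: CTT (Leu) → CTA (Leu) — synonymous.
Codon 7: CGC (Arg) → CGA (Arg) — synonymous.
Codon 9: GTA (Val) → GTC (Val) — synonymous.
Synonymous: 5 of 6.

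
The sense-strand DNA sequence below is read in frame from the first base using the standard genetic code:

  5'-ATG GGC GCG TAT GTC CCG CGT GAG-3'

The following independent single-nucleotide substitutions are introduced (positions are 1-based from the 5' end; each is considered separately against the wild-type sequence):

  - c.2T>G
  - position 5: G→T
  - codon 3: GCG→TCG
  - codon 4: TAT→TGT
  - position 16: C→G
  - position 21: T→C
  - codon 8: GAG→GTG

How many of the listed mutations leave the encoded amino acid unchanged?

1

Codon 1: ATG (Met) → AGG (Arg) — missense.
Codon 2: GGC (Gly) → GTC (Val) — missense.
Codon 3: GCG (Ala) → TCG (Ser) — missense.
Codon 4: TAT (Tyr) → TGT (Cys) — missense.
Codon 6: CCG (Pro) → GCG (Ala) — missense.
Codon 7: CGT (Arg) → CGC (Arg) — synonymous.
Codon 8: GAG (Glu) → GTG (Val) — missense.
Synonymous: 1 of 7.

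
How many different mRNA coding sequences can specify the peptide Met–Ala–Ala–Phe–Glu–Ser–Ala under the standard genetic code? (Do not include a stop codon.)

Met: 1 codon.
Ala: 4 codons.
Ala: 4 codons.
Phe: 2 codons.
Glu: 2 codons.
Ser: 6 codons.
Ala: 4 codons.
1 × 4 × 4 × 2 × 2 × 6 × 4 = 1536.

1536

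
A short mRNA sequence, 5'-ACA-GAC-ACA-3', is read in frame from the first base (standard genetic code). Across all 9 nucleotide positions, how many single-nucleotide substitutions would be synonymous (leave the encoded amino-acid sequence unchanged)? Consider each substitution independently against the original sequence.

Codon 1 (ACA, Thr): 3 synonymous substitutions.
Codon 2 (GAC, Asp): 1 synonymous substitution.
Codon 3 (ACA, Thr): 3 synonymous substitutions.
Total: 3 + 1 + 3 = 7.

7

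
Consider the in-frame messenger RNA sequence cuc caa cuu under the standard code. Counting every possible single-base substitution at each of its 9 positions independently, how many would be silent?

7

Codon 1 (CUC, Leu): 3 synonymous substitutions.
Codon 2 (CAA, Gln): 1 synonymous substitution.
Codon 3 (CUU, Leu): 3 synonymous substitutions.
Total: 3 + 1 + 3 = 7.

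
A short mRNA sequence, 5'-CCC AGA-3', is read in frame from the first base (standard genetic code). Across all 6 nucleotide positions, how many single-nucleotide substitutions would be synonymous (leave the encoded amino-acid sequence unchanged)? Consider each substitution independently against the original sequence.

5

Codon 1 (CCC, Pro): 3 synonymous substitutions.
Codon 2 (AGA, Arg): 2 synonymous substitutions.
Total: 3 + 2 = 5.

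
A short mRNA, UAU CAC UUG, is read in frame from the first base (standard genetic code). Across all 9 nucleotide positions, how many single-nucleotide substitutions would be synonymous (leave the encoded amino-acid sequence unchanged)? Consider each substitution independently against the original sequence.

4

Codon 1 (UAU, Tyr): 1 synonymous substitution.
Codon 2 (CAC, His): 1 synonymous substitution.
Codon 3 (UUG, Leu): 2 synonymous substitutions.
Total: 1 + 1 + 2 = 4.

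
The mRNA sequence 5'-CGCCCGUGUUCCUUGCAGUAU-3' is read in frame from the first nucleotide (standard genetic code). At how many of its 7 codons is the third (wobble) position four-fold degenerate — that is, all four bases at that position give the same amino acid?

Codon 1 CGC (Arg): third position 4-fold.
Codon 2 CCG (Pro): third position 4-fold.
Codon 3 UGU (Cys): third position 2-fold.
Codon 4 UCC (Ser): third position 4-fold.
Codon 5 UUG (Leu): third position 2-fold.
Codon 6 CAG (Gln): third position 2-fold.
Codon 7 UAU (Tyr): third position 2-fold.
Four-fold degenerate third positions: 3.

3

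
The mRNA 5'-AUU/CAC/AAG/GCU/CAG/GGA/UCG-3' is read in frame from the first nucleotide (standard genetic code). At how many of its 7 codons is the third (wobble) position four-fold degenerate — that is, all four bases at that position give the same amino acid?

3

Codon 1 AUU (Ile): third position 3-fold.
Codon 2 CAC (His): third position 2-fold.
Codon 3 AAG (Lys): third position 2-fold.
Codon 4 GCU (Ala): third position 4-fold.
Codon 5 CAG (Gln): third position 2-fold.
Codon 6 GGA (Gly): third position 4-fold.
Codon 7 UCG (Ser): third position 4-fold.
Four-fold degenerate third positions: 3.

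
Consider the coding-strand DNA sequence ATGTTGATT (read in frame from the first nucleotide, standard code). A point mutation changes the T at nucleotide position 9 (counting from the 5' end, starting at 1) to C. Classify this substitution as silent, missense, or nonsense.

silent

Position 9 falls in codon 3: ATT → Ile.
After the substitution the codon is ATC → Ile.
Both encode Ile, so the change is synonymous.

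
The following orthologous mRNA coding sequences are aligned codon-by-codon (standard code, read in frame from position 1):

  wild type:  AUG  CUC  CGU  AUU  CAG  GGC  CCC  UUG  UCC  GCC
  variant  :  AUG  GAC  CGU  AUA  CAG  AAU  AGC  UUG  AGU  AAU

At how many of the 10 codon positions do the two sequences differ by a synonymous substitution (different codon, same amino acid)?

2

Codon 1: AUG Met / AUG Met — identical.
Codon 2: CUC Leu / GAC Asp — nonsynonymous.
Codon 3: CGU Arg / CGU Arg — identical.
Codon 4: AUU Ile / AUA Ile — synonymous.
Codon 5: CAG Gln / CAG Gln — identical.
Codon 6: GGC Gly / AAU Asn — nonsynonymous.
Codon 7: CCC Pro / AGC Ser — nonsynonymous.
Codon 8: UUG Leu / UUG Leu — identical.
Codon 9: UCC Ser / AGU Ser — synonymous.
Codon 10: GCC Ala / AAU Asn — nonsynonymous.
Synonymous differences: 2.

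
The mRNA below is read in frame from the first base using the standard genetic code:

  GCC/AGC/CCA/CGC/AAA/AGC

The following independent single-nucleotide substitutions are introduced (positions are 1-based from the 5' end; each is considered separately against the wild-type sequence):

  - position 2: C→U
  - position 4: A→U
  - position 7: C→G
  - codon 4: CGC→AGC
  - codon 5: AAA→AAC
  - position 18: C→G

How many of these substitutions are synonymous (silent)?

Codon 1: GCC (Ala) → GUC (Val) — missense.
Codon 2: AGC (Ser) → UGC (Cys) — missense.
Codon 3: CCA (Pro) → GCA (Ala) — missense.
Codon 4: CGC (Arg) → AGC (Ser) — missense.
Codon 5: AAA (Lys) → AAC (Asn) — missense.
Codon 6: AGC (Ser) → AGG (Arg) — missense.
Synonymous: 0 of 6.

0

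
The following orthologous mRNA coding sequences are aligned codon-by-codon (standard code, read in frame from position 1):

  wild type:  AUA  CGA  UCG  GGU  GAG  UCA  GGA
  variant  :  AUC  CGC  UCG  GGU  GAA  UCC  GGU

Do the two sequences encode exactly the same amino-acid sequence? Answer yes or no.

Codon 1: AUA Ile / AUC Ile — synonymous.
Codon 2: CGA Arg / CGC Arg — synonymous.
Codon 3: UCG Ser / UCG Ser — identical.
Codon 4: GGU Gly / GGU Gly — identical.
Codon 5: GAG Glu / GAA Glu — synonymous.
Codon 6: UCA Ser / UCC Ser — synonymous.
Codon 7: GGA Gly / GGU Gly — synonymous.
Nonsynonymous differences: 0 → same protein.

yes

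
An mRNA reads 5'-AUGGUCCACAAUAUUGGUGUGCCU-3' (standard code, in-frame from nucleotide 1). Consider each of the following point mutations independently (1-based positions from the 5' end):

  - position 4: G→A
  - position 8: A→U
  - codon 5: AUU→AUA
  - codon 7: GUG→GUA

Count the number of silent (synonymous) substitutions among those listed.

Codon 2: GUC (Val) → AUC (Ile) — missense.
Codon 3: CAC (His) → CUC (Leu) — missense.
Codon 5: AUU (Ile) → AUA (Ile) — synonymous.
Codon 7: GUG (Val) → GUA (Val) — synonymous.
Synonymous: 2 of 4.

2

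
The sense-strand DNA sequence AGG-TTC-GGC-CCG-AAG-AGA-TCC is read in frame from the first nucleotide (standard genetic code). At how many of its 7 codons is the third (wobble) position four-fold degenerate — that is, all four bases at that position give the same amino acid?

Codon 1 AGG (Arg): third position 2-fold.
Codon 2 TTC (Phe): third position 2-fold.
Codon 3 GGC (Gly): third position 4-fold.
Codon 4 CCG (Pro): third position 4-fold.
Codon 5 AAG (Lys): third position 2-fold.
Codon 6 AGA (Arg): third position 2-fold.
Codon 7 TCC (Ser): third position 4-fold.
Four-fold degenerate third positions: 3.

3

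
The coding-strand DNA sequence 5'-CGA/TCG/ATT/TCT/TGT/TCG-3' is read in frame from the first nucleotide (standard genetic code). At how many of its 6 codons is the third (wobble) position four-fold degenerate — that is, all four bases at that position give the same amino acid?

4

Codon 1 CGA (Arg): third position 4-fold.
Codon 2 TCG (Ser): third position 4-fold.
Codon 3 ATT (Ile): third position 3-fold.
Codon 4 TCT (Ser): third position 4-fold.
Codon 5 TGT (Cys): third position 2-fold.
Codon 6 TCG (Ser): third position 4-fold.
Four-fold degenerate third positions: 4.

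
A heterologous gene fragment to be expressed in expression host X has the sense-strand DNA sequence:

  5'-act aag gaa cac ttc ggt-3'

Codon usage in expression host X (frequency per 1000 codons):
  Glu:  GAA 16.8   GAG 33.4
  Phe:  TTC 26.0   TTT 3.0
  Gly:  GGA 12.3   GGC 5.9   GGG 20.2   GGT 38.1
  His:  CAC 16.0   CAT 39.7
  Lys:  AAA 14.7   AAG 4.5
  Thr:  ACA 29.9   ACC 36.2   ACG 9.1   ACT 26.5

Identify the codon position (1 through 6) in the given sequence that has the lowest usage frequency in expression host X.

2

Codon 1 ACT (Thr): 26.5 per 1000.
Codon 2 AAG (Lys): 4.5 per 1000.
Codon 3 GAA (Glu): 16.8 per 1000.
Codon 4 CAC (His): 16.0 per 1000.
Codon 5 TTC (Phe): 26.0 per 1000.
Codon 6 GGT (Gly): 38.1 per 1000.
Lowest frequency is 4.5 at codon 2.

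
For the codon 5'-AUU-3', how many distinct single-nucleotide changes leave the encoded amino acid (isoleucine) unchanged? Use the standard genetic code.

Position 1: none → 0 synonymous.
Position 2: none → 0 synonymous.
Position 3: AUC, AUA → 2 synonymous.
Total: 0 + 0 + 2 = 2.

2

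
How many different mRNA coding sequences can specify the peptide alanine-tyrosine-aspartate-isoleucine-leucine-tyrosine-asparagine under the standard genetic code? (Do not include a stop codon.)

Ala: 4 codons.
Tyr: 2 codons.
Asp: 2 codons.
Ile: 3 codons.
Leu: 6 codons.
Tyr: 2 codons.
Asn: 2 codons.
4 × 2 × 2 × 3 × 6 × 2 × 2 = 1152.

1152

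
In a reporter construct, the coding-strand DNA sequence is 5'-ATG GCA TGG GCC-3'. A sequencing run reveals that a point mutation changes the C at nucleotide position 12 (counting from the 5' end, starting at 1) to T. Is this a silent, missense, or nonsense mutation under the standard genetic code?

Position 12 falls in codon 4: GCC → Ala.
After the substitution the codon is GCT → Ala.
Both encode Ala, so the change is synonymous.

silent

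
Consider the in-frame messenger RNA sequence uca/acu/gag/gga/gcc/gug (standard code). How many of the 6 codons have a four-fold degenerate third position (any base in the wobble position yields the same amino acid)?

5

Codon 1 UCA (Ser): third position 4-fold.
Codon 2 ACU (Thr): third position 4-fold.
Codon 3 GAG (Glu): third position 2-fold.
Codon 4 GGA (Gly): third position 4-fold.
Codon 5 GCC (Ala): third position 4-fold.
Codon 6 GUG (Val): third position 4-fold.
Four-fold degenerate third positions: 5.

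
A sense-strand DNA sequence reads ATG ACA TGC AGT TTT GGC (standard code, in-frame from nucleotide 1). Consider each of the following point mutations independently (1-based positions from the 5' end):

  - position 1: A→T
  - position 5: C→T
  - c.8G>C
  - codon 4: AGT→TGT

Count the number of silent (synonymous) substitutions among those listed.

0

Codon 1: ATG (Met) → TTG (Leu) — missense.
Codon 2: ACA (Thr) → ATA (Ile) — missense.
Codon 3: TGC (Cys) → TCC (Ser) — missense.
Codon 4: AGT (Ser) → TGT (Cys) — missense.
Synonymous: 0 of 4.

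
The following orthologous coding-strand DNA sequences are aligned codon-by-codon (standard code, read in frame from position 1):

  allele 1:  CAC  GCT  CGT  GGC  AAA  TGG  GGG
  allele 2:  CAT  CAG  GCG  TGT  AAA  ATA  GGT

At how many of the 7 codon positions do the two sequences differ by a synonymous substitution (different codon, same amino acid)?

Codon 1: CAC His / CAT His — synonymous.
Codon 2: GCT Ala / CAG Gln — nonsynonymous.
Codon 3: CGT Arg / GCG Ala — nonsynonymous.
Codon 4: GGC Gly / TGT Cys — nonsynonymous.
Codon 5: AAA Lys / AAA Lys — identical.
Codon 6: TGG Trp / ATA Ile — nonsynonymous.
Codon 7: GGG Gly / GGT Gly — synonymous.
Synonymous differences: 2.

2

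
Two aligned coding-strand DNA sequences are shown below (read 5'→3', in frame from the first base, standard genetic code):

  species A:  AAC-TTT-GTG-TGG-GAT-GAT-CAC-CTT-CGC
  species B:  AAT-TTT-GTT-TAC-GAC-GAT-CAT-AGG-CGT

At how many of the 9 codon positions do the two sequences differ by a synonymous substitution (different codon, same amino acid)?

5

Codon 1: AAC Asn / AAT Asn — synonymous.
Codon 2: TTT Phe / TTT Phe — identical.
Codon 3: GTG Val / GTT Val — synonymous.
Codon 4: TGG Trp / TAC Tyr — nonsynonymous.
Codon 5: GAT Asp / GAC Asp — synonymous.
Codon 6: GAT Asp / GAT Asp — identical.
Codon 7: CAC His / CAT His — synonymous.
Codon 8: CTT Leu / AGG Arg — nonsynonymous.
Codon 9: CGC Arg / CGT Arg — synonymous.
Synonymous differences: 5.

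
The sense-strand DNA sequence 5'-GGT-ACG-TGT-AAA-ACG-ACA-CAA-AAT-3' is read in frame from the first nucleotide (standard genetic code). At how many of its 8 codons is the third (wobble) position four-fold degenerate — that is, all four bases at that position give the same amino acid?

4

Codon 1 GGT (Gly): third position 4-fold.
Codon 2 ACG (Thr): third position 4-fold.
Codon 3 TGT (Cys): third position 2-fold.
Codon 4 AAA (Lys): third position 2-fold.
Codon 5 ACG (Thr): third position 4-fold.
Codon 6 ACA (Thr): third position 4-fold.
Codon 7 CAA (Gln): third position 2-fold.
Codon 8 AAT (Asn): third position 2-fold.
Four-fold degenerate third positions: 4.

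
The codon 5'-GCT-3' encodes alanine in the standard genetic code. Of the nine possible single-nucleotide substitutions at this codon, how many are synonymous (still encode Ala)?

3

Position 1: none → 0 synonymous.
Position 2: none → 0 synonymous.
Position 3: GCC, GCA, GCG → 3 synonymous.
Total: 0 + 0 + 3 = 3.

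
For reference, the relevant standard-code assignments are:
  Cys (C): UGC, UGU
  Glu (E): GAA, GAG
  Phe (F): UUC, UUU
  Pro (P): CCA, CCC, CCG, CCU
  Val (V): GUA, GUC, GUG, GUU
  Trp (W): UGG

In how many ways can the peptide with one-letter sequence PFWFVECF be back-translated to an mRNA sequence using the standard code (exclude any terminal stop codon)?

512

Pro: 4 codons.
Phe: 2 codons.
Trp: 1 codon.
Phe: 2 codons.
Val: 4 codons.
Glu: 2 codons.
Cys: 2 codons.
Phe: 2 codons.
4 × 2 × 1 × 2 × 4 × 2 × 2 × 2 = 512.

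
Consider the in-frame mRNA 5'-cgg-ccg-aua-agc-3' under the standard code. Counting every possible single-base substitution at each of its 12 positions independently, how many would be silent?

Codon 1 (CGG, Arg): 4 synonymous substitutions.
Codon 2 (CCG, Pro): 3 synonymous substitutions.
Codon 3 (AUA, Ile): 2 synonymous substitutions.
Codon 4 (AGC, Ser): 1 synonymous substitution.
Total: 4 + 3 + 2 + 1 = 10.

10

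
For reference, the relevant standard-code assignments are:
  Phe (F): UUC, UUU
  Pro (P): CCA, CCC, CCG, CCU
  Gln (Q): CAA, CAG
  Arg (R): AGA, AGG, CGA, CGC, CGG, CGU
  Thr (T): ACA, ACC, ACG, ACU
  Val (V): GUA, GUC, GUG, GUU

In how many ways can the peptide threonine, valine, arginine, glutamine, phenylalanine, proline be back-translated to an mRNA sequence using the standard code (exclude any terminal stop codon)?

1536

Thr: 4 codons.
Val: 4 codons.
Arg: 6 codons.
Gln: 2 codons.
Phe: 2 codons.
Pro: 4 codons.
4 × 4 × 6 × 2 × 2 × 4 = 1536.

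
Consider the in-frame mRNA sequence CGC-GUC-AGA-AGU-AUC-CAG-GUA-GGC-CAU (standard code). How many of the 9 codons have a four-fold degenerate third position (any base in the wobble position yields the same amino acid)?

4

Codon 1 CGC (Arg): third position 4-fold.
Codon 2 GUC (Val): third position 4-fold.
Codon 3 AGA (Arg): third position 2-fold.
Codon 4 AGU (Ser): third position 2-fold.
Codon 5 AUC (Ile): third position 3-fold.
Codon 6 CAG (Gln): third position 2-fold.
Codon 7 GUA (Val): third position 4-fold.
Codon 8 GGC (Gly): third position 4-fold.
Codon 9 CAU (His): third position 2-fold.
Four-fold degenerate third positions: 4.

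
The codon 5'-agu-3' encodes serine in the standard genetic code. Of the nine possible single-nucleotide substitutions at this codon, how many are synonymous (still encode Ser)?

Position 1: none → 0 synonymous.
Position 2: none → 0 synonymous.
Position 3: AGC → 1 synonymous.
Total: 0 + 0 + 1 = 1.

1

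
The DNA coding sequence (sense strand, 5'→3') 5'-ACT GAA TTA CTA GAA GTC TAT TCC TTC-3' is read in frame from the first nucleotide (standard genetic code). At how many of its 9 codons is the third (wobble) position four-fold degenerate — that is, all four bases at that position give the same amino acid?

Codon 1 ACT (Thr): third position 4-fold.
Codon 2 GAA (Glu): third position 2-fold.
Codon 3 TTA (Leu): third position 2-fold.
Codon 4 CTA (Leu): third position 4-fold.
Codon 5 GAA (Glu): third position 2-fold.
Codon 6 GTC (Val): third position 4-fold.
Codon 7 TAT (Tyr): third position 2-fold.
Codon 8 TCC (Ser): third position 4-fold.
Codon 9 TTC (Phe): third position 2-fold.
Four-fold degenerate third positions: 4.

4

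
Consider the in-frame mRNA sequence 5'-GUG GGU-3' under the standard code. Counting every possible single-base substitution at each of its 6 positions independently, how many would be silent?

6

Codon 1 (GUG, Val): 3 synonymous substitutions.
Codon 2 (GGU, Gly): 3 synonymous substitutions.
Total: 3 + 3 = 6.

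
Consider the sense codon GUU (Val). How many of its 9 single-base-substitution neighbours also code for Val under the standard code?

3

Position 1: none → 0 synonymous.
Position 2: none → 0 synonymous.
Position 3: GUC, GUA, GUG → 3 synonymous.
Total: 0 + 0 + 3 = 3.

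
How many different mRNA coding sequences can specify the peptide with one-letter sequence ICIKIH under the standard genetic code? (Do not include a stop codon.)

Ile: 3 codons.
Cys: 2 codons.
Ile: 3 codons.
Lys: 2 codons.
Ile: 3 codons.
His: 2 codons.
3 × 2 × 3 × 2 × 3 × 2 = 216.

216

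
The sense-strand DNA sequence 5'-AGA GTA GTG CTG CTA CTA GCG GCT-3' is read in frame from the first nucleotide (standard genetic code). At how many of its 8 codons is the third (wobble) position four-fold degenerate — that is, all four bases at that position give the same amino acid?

Codon 1 AGA (Arg): third position 2-fold.
Codon 2 GTA (Val): third position 4-fold.
Codon 3 GTG (Val): third position 4-fold.
Codon 4 CTG (Leu): third position 4-fold.
Codon 5 CTA (Leu): third position 4-fold.
Codon 6 CTA (Leu): third position 4-fold.
Codon 7 GCG (Ala): third position 4-fold.
Codon 8 GCT (Ala): third position 4-fold.
Four-fold degenerate third positions: 7.

7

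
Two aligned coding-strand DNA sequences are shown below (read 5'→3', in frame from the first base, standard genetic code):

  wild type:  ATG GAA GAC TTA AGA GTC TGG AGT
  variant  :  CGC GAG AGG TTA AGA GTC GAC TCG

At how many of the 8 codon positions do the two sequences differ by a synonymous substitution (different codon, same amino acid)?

2

Codon 1: ATG Met / CGC Arg — nonsynonymous.
Codon 2: GAA Glu / GAG Glu — synonymous.
Codon 3: GAC Asp / AGG Arg — nonsynonymous.
Codon 4: TTA Leu / TTA Leu — identical.
Codon 5: AGA Arg / AGA Arg — identical.
Codon 6: GTC Val / GTC Val — identical.
Codon 7: TGG Trp / GAC Asp — nonsynonymous.
Codon 8: AGT Ser / TCG Ser — synonymous.
Synonymous differences: 2.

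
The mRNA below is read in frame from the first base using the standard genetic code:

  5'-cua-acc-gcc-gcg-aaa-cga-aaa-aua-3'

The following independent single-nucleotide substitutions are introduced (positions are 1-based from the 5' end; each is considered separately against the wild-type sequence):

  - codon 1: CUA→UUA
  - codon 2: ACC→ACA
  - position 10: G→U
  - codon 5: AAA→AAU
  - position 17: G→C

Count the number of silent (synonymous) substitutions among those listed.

Codon 1: CUA (Leu) → UUA (Leu) — synonymous.
Codon 2: ACC (Thr) → ACA (Thr) — synonymous.
Codon 4: GCG (Ala) → UCG (Ser) — missense.
Codon 5: AAA (Lys) → AAU (Asn) — missense.
Codon 6: CGA (Arg) → CCA (Pro) — missense.
Synonymous: 2 of 5.

2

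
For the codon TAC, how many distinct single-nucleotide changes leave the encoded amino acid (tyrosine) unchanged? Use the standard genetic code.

1

Position 1: none → 0 synonymous.
Position 2: none → 0 synonymous.
Position 3: TAT → 1 synonymous.
Total: 0 + 0 + 1 = 1.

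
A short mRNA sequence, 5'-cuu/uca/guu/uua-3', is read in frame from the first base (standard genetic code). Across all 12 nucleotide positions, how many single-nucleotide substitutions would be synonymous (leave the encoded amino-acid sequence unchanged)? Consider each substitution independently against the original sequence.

11

Codon 1 (CUU, Leu): 3 synonymous substitutions.
Codon 2 (UCA, Ser): 3 synonymous substitutions.
Codon 3 (GUU, Val): 3 synonymous substitutions.
Codon 4 (UUA, Leu): 2 synonymous substitutions.
Total: 3 + 3 + 3 + 2 = 11.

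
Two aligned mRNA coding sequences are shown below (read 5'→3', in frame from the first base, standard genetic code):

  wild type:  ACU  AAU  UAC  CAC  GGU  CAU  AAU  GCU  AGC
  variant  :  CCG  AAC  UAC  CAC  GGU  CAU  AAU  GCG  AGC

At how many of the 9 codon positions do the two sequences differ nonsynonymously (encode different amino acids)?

Codon 1: ACU Thr / CCG Pro — nonsynonymous.
Codon 2: AAU Asn / AAC Asn — synonymous.
Codon 3: UAC Tyr / UAC Tyr — identical.
Codon 4: CAC His / CAC His — identical.
Codon 5: GGU Gly / GGU Gly — identical.
Codon 6: CAU His / CAU His — identical.
Codon 7: AAU Asn / AAU Asn — identical.
Codon 8: GCU Ala / GCG Ala — synonymous.
Codon 9: AGC Ser / AGC Ser — identical.
Nonsynonymous differences: 1.

1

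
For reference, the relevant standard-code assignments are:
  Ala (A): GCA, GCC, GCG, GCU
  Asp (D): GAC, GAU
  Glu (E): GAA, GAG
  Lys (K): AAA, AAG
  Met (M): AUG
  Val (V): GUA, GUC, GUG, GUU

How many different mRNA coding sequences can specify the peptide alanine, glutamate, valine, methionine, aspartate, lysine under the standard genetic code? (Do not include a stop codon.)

128

Ala: 4 codons.
Glu: 2 codons.
Val: 4 codons.
Met: 1 codon.
Asp: 2 codons.
Lys: 2 codons.
4 × 2 × 4 × 1 × 2 × 2 = 128.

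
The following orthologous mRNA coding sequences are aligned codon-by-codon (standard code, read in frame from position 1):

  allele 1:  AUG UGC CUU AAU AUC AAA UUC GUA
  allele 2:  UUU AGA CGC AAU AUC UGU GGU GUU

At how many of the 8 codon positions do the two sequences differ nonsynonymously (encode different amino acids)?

Codon 1: AUG Met / UUU Phe — nonsynonymous.
Codon 2: UGC Cys / AGA Arg — nonsynonymous.
Codon 3: CUU Leu / CGC Arg — nonsynonymous.
Codon 4: AAU Asn / AAU Asn — identical.
Codon 5: AUC Ile / AUC Ile — identical.
Codon 6: AAA Lys / UGU Cys — nonsynonymous.
Codon 7: UUC Phe / GGU Gly — nonsynonymous.
Codon 8: GUA Val / GUU Val — synonymous.
Nonsynonymous differences: 5.

5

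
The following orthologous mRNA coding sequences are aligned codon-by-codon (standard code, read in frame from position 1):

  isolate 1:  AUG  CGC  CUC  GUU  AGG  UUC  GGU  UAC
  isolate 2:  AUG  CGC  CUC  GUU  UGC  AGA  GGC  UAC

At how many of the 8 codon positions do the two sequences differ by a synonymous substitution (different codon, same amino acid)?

Codon 1: AUG Met / AUG Met — identical.
Codon 2: CGC Arg / CGC Arg — identical.
Codon 3: CUC Leu / CUC Leu — identical.
Codon 4: GUU Val / GUU Val — identical.
Codon 5: AGG Arg / UGC Cys — nonsynonymous.
Codon 6: UUC Phe / AGA Arg — nonsynonymous.
Codon 7: GGU Gly / GGC Gly — synonymous.
Codon 8: UAC Tyr / UAC Tyr — identical.
Synonymous differences: 1.

1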